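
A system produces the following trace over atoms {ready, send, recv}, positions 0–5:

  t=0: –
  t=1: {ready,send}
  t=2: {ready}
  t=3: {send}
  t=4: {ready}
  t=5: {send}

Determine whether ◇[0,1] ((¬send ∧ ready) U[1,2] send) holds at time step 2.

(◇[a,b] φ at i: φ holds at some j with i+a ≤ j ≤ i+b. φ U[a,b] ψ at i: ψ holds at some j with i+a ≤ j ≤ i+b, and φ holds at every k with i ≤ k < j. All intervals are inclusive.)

Holds

Check ((¬send ∧ ready) U[1,2] send) at each j in [2,3]:
  j=2: holds
  j=3: fails
Found at j=2 → formula holds.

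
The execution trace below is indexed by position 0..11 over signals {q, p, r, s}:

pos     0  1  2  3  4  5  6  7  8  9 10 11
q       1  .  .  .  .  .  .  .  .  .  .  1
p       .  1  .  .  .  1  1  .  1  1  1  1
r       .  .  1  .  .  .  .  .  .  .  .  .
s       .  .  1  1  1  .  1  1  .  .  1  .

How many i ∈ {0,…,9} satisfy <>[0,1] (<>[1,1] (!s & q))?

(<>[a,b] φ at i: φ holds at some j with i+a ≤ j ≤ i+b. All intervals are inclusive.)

Evaluate at each i in [0,9]:
  i=0: ✗ (none in [0,1])
  i=1: ✗ (none in [1,2])
  i=2: ✗ (none in [2,3])
  i=3: ✗ (none in [3,4])
  i=4: ✗ (none in [4,5])
  i=5: ✗ (none in [5,6])
  i=6: ✗ (none in [6,7])
  i=7: ✗ (none in [7,8])
  i=8: ✗ (none in [8,9])
  i=9: ✓ (witness j=10)
Positions where it holds: {9} → 1.

1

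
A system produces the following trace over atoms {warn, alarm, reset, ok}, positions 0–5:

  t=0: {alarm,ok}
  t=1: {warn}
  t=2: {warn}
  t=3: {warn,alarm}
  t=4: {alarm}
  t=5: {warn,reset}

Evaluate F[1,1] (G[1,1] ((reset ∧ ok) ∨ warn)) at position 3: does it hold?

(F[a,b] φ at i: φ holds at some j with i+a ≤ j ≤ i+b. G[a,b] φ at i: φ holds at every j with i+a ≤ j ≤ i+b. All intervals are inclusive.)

Check G[1,1] ((reset ∧ ok) ∨ warn) at each j in [4,4]:
  j=4: holds on [5,5]
Found at j=4 → formula holds.

Yes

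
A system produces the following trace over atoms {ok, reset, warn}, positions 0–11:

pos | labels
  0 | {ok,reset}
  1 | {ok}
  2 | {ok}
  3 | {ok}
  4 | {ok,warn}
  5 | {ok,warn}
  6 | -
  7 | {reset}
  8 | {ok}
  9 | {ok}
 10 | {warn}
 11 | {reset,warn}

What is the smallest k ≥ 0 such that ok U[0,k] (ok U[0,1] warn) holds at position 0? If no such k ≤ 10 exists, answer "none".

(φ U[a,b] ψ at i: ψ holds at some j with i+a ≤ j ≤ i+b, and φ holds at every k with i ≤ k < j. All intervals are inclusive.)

3

Need earliest j ≥ 0 with (ok U[0,1] warn), and ok at every k in [0,j-1].
  j=0: rhs fails.
  j=1: rhs fails.
  j=2: rhs fails.
  j=3: rhs holds; lhs holds on [0,2]. k = 3.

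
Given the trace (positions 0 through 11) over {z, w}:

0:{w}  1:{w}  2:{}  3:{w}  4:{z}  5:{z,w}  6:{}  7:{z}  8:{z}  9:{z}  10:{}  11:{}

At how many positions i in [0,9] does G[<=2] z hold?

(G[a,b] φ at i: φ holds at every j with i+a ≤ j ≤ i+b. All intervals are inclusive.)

Evaluate at each i in [0,9]:
  i=0: ✗ (fails at j=0)
  i=1: ✗ (fails at j=1)
  i=2: ✗ (fails at j=2)
  i=3: ✗ (fails at j=3)
  i=4: ✗ (fails at j=6)
  i=5: ✗ (fails at j=6)
  i=6: ✗ (fails at j=6)
  i=7: ✓ (all of [7,9])
  i=8: ✗ (fails at j=10)
  i=9: ✗ (fails at j=10)
Positions where it holds: {7} → 1.

1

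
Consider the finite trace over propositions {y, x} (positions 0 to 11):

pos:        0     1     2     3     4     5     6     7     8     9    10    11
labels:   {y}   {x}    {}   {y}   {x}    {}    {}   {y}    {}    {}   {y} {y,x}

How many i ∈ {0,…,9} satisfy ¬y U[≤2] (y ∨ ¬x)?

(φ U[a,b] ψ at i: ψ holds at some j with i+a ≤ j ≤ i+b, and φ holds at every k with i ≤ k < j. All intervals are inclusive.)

10

Evaluate at each i in [0,9]:
  i=0: ✓ (rhs at j=0)
  i=1: ✓ (rhs at j=2; lhs holds on [1,1])
  i=2: ✓ (rhs at j=2)
  i=3: ✓ (rhs at j=3)
  i=4: ✓ (rhs at j=5; lhs holds on [4,4])
  i=5: ✓ (rhs at j=5)
  i=6: ✓ (rhs at j=6)
  i=7: ✓ (rhs at j=7)
  i=8: ✓ (rhs at j=8)
  i=9: ✓ (rhs at j=9)
Positions where it holds: {0, 1, 2, 3, 4, 5, 6, 7, 8, 9} → 10.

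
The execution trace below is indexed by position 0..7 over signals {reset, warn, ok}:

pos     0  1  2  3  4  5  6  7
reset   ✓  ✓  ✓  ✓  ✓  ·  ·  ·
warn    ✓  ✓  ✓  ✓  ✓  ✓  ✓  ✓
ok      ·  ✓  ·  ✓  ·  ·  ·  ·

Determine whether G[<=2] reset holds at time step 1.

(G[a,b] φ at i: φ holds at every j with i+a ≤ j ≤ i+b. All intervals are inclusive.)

Check reset at every j in [1,3]:
  j=1: true
  j=2: true
  j=3: true
All positions satisfy it → formula holds.

Holds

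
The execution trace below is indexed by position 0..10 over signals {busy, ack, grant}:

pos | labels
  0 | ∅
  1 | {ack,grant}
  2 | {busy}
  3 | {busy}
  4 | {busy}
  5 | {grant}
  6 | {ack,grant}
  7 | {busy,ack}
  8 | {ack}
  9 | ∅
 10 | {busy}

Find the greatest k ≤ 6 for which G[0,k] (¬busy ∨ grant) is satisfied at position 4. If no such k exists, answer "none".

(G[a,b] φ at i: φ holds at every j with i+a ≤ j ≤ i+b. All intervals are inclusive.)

(¬busy ∨ grant) must hold from j=4 onward; find where it first fails.
  j=4: fails → no k works.

none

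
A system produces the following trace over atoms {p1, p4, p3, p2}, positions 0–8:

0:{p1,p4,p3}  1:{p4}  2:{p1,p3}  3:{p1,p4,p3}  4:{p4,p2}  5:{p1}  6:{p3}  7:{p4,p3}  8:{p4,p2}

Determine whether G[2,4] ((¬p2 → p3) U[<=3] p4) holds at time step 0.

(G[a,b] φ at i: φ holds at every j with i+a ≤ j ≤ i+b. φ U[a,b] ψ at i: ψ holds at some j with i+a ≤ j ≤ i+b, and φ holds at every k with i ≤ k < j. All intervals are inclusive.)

True

Check ((¬p2 → p3) U[<=3] p4) at every j in [2,4]:
  j=2: holds
  j=3: holds
  j=4: holds
All positions satisfy it → formula holds.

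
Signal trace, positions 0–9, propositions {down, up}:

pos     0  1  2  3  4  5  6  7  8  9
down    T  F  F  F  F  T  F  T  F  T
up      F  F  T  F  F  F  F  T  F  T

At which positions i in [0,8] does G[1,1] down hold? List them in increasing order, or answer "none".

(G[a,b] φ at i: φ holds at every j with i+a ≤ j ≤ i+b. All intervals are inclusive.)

4, 6, 8

Evaluate at each i in [0,8]:
  i=0: ✗ (fails at j=1)
  i=1: ✗ (fails at j=2)
  i=2: ✗ (fails at j=3)
  i=3: ✗ (fails at j=4)
  i=4: ✓ (all of [5,5])
  i=5: ✗ (fails at j=6)
  i=6: ✓ (all of [7,7])
  i=7: ✗ (fails at j=8)
  i=8: ✓ (all of [9,9])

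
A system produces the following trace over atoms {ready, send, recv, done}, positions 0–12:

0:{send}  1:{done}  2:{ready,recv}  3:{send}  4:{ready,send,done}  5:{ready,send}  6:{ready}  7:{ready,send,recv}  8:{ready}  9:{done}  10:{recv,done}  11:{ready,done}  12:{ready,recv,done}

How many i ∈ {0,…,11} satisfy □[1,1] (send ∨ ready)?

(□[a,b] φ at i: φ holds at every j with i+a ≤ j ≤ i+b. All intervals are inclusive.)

Evaluate at each i in [0,11]:
  i=0: ✗ (fails at j=1)
  i=1: ✓ (all of [2,2])
  i=2: ✓ (all of [3,3])
  i=3: ✓ (all of [4,4])
  i=4: ✓ (all of [5,5])
  i=5: ✓ (all of [6,6])
  i=6: ✓ (all of [7,7])
  i=7: ✓ (all of [8,8])
  i=8: ✗ (fails at j=9)
  i=9: ✗ (fails at j=10)
  i=10: ✓ (all of [11,11])
  i=11: ✓ (all of [12,12])
Positions where it holds: {1, 2, 3, 4, 5, 6, 7, 10, 11} → 9.

9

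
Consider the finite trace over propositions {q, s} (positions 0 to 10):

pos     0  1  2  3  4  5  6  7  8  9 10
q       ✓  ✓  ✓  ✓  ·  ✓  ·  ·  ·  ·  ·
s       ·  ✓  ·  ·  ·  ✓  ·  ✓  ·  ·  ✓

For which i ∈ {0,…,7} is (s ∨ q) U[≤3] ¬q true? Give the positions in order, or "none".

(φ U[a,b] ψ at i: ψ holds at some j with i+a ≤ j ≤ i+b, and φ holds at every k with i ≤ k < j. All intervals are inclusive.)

1, 2, 3, 4, 5, 6, 7

Evaluate at each i in [0,7]:
  i=0: ✗ (no rhs in [0,3])
  i=1: ✓ (rhs at j=4; lhs holds on [1,3])
  i=2: ✓ (rhs at j=4; lhs holds on [2,3])
  i=3: ✓ (rhs at j=4; lhs holds on [3,3])
  i=4: ✓ (rhs at j=4)
  i=5: ✓ (rhs at j=6; lhs holds on [5,5])
  i=6: ✓ (rhs at j=6)
  i=7: ✓ (rhs at j=7)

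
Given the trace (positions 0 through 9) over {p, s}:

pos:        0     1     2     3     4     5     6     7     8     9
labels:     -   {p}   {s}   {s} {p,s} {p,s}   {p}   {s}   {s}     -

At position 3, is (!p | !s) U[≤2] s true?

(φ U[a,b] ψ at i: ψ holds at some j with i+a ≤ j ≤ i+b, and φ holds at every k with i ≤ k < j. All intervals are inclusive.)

Yes

Need some j in [3,5] with s, and (!p | !s) at every k in [3,j-1].
  j=3: s holds; no prefix to check → satisfied.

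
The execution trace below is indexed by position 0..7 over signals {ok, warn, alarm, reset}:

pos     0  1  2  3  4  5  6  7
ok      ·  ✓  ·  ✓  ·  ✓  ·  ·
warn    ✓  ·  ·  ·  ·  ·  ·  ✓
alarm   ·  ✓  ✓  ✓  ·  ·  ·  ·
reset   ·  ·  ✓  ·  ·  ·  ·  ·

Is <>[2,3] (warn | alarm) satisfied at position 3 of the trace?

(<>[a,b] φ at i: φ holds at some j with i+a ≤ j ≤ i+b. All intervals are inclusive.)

Check (warn | alarm) at each j in [5,6]:
  j=5: false
  j=6: false
No position in the window satisfies it → formula fails.

Does not hold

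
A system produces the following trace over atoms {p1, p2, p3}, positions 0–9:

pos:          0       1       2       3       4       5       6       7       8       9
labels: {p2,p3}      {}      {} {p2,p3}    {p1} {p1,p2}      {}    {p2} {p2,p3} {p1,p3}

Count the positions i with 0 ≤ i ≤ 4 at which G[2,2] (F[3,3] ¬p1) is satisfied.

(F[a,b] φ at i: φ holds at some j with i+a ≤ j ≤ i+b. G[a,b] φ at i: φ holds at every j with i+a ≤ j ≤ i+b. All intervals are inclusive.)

3

Evaluate at each i in [0,4]:
  i=0: ✗ (fails at j=2)
  i=1: ✓ (all of [3,3])
  i=2: ✓ (all of [4,4])
  i=3: ✓ (all of [5,5])
  i=4: ✗ (fails at j=6)
Positions where it holds: {1, 2, 3} → 3.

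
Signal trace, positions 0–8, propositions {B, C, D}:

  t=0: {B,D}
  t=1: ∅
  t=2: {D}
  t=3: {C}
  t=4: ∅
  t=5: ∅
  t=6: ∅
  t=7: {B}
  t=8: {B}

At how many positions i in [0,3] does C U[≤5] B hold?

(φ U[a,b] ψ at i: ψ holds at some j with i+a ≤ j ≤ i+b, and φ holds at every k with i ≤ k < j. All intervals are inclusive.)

1

Evaluate at each i in [0,3]:
  i=0: ✓ (rhs at j=0)
  i=1: ✗ (no rhs in [1,6])
  i=2: ✗ (lhs fails at k=2 before rhs at j=7)
  i=3: ✗ (lhs fails at k=4 before rhs at j=7)
Positions where it holds: {0} → 1.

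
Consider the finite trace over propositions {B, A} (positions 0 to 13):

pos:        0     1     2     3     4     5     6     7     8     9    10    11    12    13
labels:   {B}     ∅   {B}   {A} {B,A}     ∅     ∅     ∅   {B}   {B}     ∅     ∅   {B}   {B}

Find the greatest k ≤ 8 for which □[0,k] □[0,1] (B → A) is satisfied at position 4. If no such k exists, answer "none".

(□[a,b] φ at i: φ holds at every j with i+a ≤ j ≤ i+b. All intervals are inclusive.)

□[0,1] (B → A) must hold from j=4 onward; find where it first fails.
  j=4: holds
  j=5: holds
  j=6: holds
  j=7: fails
Holds on [4,6], so largest k = 2.

2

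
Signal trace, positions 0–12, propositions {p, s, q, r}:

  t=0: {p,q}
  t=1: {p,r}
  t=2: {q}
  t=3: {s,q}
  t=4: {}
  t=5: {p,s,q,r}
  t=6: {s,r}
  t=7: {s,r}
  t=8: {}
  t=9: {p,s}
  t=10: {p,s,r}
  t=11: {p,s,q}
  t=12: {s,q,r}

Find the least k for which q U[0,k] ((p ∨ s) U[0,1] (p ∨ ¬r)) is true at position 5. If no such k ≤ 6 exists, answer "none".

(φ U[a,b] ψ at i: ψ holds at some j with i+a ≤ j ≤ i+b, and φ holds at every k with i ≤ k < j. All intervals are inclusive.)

Need earliest j ≥ 5 with ((p ∨ s) U[0,1] (p ∨ ¬r)), and q at every k in [5,j-1].
  j=5: rhs holds (empty prefix). k = 0.

0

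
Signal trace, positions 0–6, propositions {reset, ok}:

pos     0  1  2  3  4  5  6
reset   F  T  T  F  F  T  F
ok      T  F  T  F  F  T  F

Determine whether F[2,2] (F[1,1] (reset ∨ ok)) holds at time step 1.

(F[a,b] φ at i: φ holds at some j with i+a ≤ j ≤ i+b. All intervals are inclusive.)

Does not hold

Check F[1,1] (reset ∨ ok) at each j in [3,3]:
  j=3: fails (none in [4,4])
No position in the window satisfies it → formula fails.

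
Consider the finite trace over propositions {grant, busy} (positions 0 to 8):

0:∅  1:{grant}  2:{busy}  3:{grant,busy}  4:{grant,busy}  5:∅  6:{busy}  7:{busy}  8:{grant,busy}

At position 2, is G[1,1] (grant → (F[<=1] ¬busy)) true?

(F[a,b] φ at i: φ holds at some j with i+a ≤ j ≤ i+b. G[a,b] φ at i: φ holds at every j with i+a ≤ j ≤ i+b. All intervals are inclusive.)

False

Check (grant → (F[<=1] ¬busy)) at every j in [3,3]:
  j=3: antecedent true; consequent fails (none in [3,4]) → ✗
Fails at j=3 → formula fails.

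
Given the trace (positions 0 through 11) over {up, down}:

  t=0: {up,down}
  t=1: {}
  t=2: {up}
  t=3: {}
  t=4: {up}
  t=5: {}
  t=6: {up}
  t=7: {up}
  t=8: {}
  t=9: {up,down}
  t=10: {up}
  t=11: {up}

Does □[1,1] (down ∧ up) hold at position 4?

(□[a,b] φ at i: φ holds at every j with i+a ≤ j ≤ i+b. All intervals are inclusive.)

Check (down ∧ up) at every j in [5,5]:
  j=5: false
Fails at j=5 → formula fails.

No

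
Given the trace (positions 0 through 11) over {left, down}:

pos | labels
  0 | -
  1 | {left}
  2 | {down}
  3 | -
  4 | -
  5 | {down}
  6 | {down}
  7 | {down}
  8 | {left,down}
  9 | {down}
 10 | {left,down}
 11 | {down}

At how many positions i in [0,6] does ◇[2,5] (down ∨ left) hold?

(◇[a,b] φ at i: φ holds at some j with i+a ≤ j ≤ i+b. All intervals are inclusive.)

7

Evaluate at each i in [0,6]:
  i=0: ✓ (witness j=2)
  i=1: ✓ (witness j=5)
  i=2: ✓ (witness j=5)
  i=3: ✓ (witness j=5)
  i=4: ✓ (witness j=6)
  i=5: ✓ (witness j=7)
  i=6: ✓ (witness j=8)
Positions where it holds: {0, 1, 2, 3, 4, 5, 6} → 7.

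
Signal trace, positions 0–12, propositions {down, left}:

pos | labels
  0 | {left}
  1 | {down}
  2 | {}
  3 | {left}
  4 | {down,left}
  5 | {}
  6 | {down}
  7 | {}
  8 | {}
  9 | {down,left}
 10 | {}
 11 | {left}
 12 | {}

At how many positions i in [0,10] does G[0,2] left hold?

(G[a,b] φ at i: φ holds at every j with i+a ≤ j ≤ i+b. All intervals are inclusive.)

Evaluate at each i in [0,10]:
  i=0: ✗ (fails at j=1)
  i=1: ✗ (fails at j=1)
  i=2: ✗ (fails at j=2)
  i=3: ✗ (fails at j=5)
  i=4: ✗ (fails at j=5)
  i=5: ✗ (fails at j=5)
  i=6: ✗ (fails at j=6)
  i=7: ✗ (fails at j=7)
  i=8: ✗ (fails at j=8)
  i=9: ✗ (fails at j=10)
  i=10: ✗ (fails at j=10)
Positions where it holds: {} → 0.

0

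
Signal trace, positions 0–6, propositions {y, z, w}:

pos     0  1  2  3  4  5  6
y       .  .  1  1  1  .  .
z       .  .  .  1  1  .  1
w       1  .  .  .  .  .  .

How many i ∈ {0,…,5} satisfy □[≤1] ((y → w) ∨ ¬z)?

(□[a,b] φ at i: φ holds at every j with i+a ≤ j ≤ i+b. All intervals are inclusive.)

Evaluate at each i in [0,5]:
  i=0: ✓ (all of [0,1])
  i=1: ✓ (all of [1,2])
  i=2: ✗ (fails at j=3)
  i=3: ✗ (fails at j=3)
  i=4: ✗ (fails at j=4)
  i=5: ✓ (all of [5,6])
Positions where it holds: {0, 1, 5} → 3.

3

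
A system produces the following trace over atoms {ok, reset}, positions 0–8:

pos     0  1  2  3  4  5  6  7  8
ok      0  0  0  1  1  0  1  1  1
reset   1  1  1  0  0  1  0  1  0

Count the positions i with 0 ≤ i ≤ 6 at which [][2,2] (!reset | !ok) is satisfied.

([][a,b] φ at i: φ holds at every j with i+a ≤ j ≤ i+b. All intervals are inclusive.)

6

Evaluate at each i in [0,6]:
  i=0: ✓ (all of [2,2])
  i=1: ✓ (all of [3,3])
  i=2: ✓ (all of [4,4])
  i=3: ✓ (all of [5,5])
  i=4: ✓ (all of [6,6])
  i=5: ✗ (fails at j=7)
  i=6: ✓ (all of [8,8])
Positions where it holds: {0, 1, 2, 3, 4, 6} → 6.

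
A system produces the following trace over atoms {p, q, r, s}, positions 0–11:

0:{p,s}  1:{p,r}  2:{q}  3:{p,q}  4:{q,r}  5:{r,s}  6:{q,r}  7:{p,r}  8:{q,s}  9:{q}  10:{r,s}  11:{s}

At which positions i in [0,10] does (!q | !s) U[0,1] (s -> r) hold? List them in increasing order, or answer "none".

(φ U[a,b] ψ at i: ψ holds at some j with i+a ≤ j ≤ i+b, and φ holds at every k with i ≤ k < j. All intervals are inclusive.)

Evaluate at each i in [0,10]:
  i=0: ✓ (rhs at j=1; lhs holds on [0,0])
  i=1: ✓ (rhs at j=1)
  i=2: ✓ (rhs at j=2)
  i=3: ✓ (rhs at j=3)
  i=4: ✓ (rhs at j=4)
  i=5: ✓ (rhs at j=5)
  i=6: ✓ (rhs at j=6)
  i=7: ✓ (rhs at j=7)
  i=8: ✗ (lhs fails at k=8 before rhs at j=9)
  i=9: ✓ (rhs at j=9)
  i=10: ✓ (rhs at j=10)

0, 1, 2, 3, 4, 5, 6, 7, 9, 10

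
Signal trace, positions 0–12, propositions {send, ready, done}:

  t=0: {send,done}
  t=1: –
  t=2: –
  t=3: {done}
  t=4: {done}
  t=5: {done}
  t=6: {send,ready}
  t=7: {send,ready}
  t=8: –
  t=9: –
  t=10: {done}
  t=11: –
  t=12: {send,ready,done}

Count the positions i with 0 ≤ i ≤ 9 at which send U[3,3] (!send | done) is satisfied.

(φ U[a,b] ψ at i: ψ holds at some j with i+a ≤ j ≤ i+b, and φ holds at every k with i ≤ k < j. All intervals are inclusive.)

Evaluate at each i in [0,9]:
  i=0: ✗ (lhs fails at k=1 before rhs at j=3)
  i=1: ✗ (lhs fails at k=1 before rhs at j=4)
  i=2: ✗ (lhs fails at k=2 before rhs at j=5)
  i=3: ✗ (no rhs in [6,6])
  i=4: ✗ (no rhs in [7,7])
  i=5: ✗ (lhs fails at k=5 before rhs at j=8)
  i=6: ✗ (lhs fails at k=8 before rhs at j=9)
  i=7: ✗ (lhs fails at k=8 before rhs at j=10)
  i=8: ✗ (lhs fails at k=8 before rhs at j=11)
  i=9: ✗ (lhs fails at k=9 before rhs at j=12)
Positions where it holds: {} → 0.

0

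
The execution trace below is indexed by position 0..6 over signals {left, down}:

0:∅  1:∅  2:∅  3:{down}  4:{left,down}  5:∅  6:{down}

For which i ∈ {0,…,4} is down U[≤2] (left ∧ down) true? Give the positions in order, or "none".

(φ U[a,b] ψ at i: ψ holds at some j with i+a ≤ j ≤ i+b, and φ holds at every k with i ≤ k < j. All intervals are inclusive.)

Evaluate at each i in [0,4]:
  i=0: ✗ (no rhs in [0,2])
  i=1: ✗ (no rhs in [1,3])
  i=2: ✗ (lhs fails at k=2 before rhs at j=4)
  i=3: ✓ (rhs at j=4; lhs holds on [3,3])
  i=4: ✓ (rhs at j=4)

3, 4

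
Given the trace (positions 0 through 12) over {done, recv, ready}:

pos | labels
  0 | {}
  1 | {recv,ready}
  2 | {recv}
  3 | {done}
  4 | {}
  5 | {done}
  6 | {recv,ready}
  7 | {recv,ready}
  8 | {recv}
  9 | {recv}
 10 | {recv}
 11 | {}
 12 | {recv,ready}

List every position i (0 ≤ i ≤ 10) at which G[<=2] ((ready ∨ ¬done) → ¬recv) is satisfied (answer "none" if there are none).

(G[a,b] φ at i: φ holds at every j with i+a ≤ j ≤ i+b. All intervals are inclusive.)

3

Evaluate at each i in [0,10]:
  i=0: ✗ (fails at j=1)
  i=1: ✗ (fails at j=1)
  i=2: ✗ (fails at j=2)
  i=3: ✓ (all of [3,5])
  i=4: ✗ (fails at j=6)
  i=5: ✗ (fails at j=6)
  i=6: ✗ (fails at j=6)
  i=7: ✗ (fails at j=7)
  i=8: ✗ (fails at j=8)
  i=9: ✗ (fails at j=9)
  i=10: ✗ (fails at j=10)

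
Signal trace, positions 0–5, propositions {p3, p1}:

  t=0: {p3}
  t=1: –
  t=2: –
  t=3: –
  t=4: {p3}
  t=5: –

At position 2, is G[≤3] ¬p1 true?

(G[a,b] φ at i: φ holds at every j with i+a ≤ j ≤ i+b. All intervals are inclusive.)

True

Check ¬p1 at every j in [2,5]:
  j=2: true
  j=3: true
  j=4: true
  j=5: true
All positions satisfy it → formula holds.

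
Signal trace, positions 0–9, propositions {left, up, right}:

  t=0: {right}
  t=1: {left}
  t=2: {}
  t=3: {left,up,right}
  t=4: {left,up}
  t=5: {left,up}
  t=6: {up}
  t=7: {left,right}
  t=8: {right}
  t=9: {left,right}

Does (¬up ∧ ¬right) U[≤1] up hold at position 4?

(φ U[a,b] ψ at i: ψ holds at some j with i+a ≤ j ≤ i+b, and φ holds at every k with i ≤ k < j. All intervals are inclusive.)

Need some j in [4,5] with up, and (¬up ∧ ¬right) at every k in [4,j-1].
  j=4: up holds; no prefix to check → satisfied.

Holds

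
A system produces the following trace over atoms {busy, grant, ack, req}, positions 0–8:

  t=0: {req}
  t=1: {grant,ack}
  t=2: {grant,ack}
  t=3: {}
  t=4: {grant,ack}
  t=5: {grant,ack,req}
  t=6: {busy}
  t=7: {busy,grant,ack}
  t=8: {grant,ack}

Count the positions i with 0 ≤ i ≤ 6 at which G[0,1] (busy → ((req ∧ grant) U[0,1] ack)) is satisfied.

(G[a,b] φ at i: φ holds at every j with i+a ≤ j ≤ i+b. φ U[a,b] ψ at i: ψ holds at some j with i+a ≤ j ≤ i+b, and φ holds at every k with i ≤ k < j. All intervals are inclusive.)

5

Evaluate at each i in [0,6]:
  i=0: ✓ (all of [0,1])
  i=1: ✓ (all of [1,2])
  i=2: ✓ (all of [2,3])
  i=3: ✓ (all of [3,4])
  i=4: ✓ (all of [4,5])
  i=5: ✗ (fails at j=6)
  i=6: ✗ (fails at j=6)
Positions where it holds: {0, 1, 2, 3, 4} → 5.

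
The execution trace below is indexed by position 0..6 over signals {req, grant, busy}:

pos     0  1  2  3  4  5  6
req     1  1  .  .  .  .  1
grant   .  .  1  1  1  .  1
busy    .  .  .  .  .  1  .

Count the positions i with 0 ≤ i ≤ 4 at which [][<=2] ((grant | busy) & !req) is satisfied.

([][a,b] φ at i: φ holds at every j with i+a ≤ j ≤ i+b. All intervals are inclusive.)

2

Evaluate at each i in [0,4]:
  i=0: ✗ (fails at j=0)
  i=1: ✗ (fails at j=1)
  i=2: ✓ (all of [2,4])
  i=3: ✓ (all of [3,5])
  i=4: ✗ (fails at j=6)
Positions where it holds: {2, 3} → 2.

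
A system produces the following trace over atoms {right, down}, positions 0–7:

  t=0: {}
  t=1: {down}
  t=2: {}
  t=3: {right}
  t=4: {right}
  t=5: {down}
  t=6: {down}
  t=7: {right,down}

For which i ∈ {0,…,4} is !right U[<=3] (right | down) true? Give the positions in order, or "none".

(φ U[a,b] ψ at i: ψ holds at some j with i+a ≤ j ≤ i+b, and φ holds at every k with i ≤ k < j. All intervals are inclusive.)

Evaluate at each i in [0,4]:
  i=0: ✓ (rhs at j=1; lhs holds on [0,0])
  i=1: ✓ (rhs at j=1)
  i=2: ✓ (rhs at j=3; lhs holds on [2,2])
  i=3: ✓ (rhs at j=3)
  i=4: ✓ (rhs at j=4)

0, 1, 2, 3, 4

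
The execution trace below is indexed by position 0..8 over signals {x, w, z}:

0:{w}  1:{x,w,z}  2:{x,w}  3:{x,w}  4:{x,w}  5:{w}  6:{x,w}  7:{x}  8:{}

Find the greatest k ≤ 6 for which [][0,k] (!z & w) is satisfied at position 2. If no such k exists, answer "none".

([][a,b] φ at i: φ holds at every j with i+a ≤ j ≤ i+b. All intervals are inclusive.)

(!z & w) must hold from j=2 onward; find where it first fails.
  j=2: holds
  j=3: holds
  j=4: holds
  j=5: holds
  j=6: holds
  j=7: fails
Holds on [2,6], so largest k = 4.

4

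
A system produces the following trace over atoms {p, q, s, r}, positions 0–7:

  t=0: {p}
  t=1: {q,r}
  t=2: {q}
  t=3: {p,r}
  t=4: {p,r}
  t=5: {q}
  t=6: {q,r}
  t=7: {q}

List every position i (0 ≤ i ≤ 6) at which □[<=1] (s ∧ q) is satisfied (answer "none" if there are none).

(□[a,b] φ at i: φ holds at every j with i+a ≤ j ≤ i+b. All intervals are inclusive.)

Evaluate at each i in [0,6]:
  i=0: ✗ (fails at j=0)
  i=1: ✗ (fails at j=1)
  i=2: ✗ (fails at j=2)
  i=3: ✗ (fails at j=3)
  i=4: ✗ (fails at j=4)
  i=5: ✗ (fails at j=5)
  i=6: ✗ (fails at j=6)

none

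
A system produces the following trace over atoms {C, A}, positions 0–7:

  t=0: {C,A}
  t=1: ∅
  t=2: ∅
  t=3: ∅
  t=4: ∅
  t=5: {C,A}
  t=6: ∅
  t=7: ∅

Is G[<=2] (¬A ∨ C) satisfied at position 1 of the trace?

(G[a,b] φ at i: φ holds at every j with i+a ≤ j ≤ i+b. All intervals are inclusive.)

Holds

Check (¬A ∨ C) at every j in [1,3]:
  j=1: true
  j=2: true
  j=3: true
All positions satisfy it → formula holds.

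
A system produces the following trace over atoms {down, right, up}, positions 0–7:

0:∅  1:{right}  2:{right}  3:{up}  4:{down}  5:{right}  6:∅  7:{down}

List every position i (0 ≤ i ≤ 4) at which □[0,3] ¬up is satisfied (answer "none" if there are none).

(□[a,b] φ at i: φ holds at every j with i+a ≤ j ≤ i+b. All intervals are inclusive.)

Evaluate at each i in [0,4]:
  i=0: ✗ (fails at j=3)
  i=1: ✗ (fails at j=3)
  i=2: ✗ (fails at j=3)
  i=3: ✗ (fails at j=3)
  i=4: ✓ (all of [4,7])

4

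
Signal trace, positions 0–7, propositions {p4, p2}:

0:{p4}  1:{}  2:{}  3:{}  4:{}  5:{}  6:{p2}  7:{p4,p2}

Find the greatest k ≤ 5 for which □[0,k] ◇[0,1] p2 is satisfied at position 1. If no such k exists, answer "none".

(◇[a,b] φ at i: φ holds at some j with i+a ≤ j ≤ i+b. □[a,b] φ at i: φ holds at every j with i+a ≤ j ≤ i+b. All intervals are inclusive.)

◇[0,1] p2 must hold from j=1 onward; find where it first fails.
  j=1: fails → no k works.

none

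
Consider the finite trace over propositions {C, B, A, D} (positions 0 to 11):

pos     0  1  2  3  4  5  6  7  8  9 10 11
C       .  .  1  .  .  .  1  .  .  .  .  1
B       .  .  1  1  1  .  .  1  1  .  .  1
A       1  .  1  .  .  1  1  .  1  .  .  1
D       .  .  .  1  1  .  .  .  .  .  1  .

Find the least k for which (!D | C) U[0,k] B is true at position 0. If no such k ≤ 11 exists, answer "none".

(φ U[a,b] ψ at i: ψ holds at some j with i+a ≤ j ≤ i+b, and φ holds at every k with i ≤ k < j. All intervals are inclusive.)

Need earliest j ≥ 0 with B, and (!D | C) at every k in [0,j-1].
  j=0: rhs fails.
  j=1: rhs fails.
  j=2: rhs holds; lhs holds on [0,1]. k = 2.

2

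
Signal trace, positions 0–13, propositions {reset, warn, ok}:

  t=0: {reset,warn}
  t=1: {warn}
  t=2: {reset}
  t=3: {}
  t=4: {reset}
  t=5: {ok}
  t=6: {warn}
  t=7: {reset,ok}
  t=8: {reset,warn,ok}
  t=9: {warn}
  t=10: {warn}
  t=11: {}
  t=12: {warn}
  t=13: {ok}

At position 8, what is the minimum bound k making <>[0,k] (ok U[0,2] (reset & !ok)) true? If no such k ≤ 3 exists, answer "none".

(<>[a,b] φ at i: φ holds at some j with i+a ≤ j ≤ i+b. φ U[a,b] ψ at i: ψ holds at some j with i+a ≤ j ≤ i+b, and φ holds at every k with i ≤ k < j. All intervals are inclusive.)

none

Scan j = 8,9,… for (ok U[0,2] (reset & !ok)):
  j=8: fails
  j=9: fails
  j=10: fails
  j=11: fails
No j in [8,11] satisfies it → none.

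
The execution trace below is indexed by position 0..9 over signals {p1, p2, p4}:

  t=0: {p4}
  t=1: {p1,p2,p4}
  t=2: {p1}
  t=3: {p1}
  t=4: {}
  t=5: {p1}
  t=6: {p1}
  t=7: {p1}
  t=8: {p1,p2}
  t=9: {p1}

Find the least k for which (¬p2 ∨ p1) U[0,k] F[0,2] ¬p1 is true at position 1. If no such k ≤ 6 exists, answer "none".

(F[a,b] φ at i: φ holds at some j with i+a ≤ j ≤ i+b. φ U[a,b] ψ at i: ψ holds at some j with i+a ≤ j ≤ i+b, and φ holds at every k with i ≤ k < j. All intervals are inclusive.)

1

Need earliest j ≥ 1 with F[0,2] ¬p1, and (¬p2 ∨ p1) at every k in [1,j-1].
  j=1: rhs fails.
  j=2: rhs holds; lhs holds on [1,1]. k = 1.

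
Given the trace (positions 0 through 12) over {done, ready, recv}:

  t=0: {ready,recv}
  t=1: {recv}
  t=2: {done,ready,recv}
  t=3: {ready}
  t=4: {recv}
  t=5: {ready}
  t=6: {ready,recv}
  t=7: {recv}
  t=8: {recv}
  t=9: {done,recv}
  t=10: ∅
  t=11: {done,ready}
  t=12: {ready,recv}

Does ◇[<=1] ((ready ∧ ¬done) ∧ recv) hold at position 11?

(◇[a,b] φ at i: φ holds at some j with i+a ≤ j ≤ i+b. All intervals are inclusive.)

Check ((ready ∧ ¬done) ∧ recv) at each j in [11,12]:
  j=11: false
  j=12: true
Found at j=12 → formula holds.

Holds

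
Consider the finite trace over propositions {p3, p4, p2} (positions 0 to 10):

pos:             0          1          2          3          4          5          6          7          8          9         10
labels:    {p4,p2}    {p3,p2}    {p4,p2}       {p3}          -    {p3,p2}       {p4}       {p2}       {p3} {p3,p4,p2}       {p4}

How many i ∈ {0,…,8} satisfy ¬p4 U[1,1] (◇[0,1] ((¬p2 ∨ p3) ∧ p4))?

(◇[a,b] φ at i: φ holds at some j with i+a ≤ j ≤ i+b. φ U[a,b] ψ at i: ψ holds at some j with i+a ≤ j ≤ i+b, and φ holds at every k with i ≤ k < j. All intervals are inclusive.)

4

Evaluate at each i in [0,8]:
  i=0: ✗ (no rhs in [1,1])
  i=1: ✗ (no rhs in [2,2])
  i=2: ✗ (no rhs in [3,3])
  i=3: ✗ (no rhs in [4,4])
  i=4: ✓ (rhs at j=5; lhs holds on [4,4])
  i=5: ✓ (rhs at j=6; lhs holds on [5,5])
  i=6: ✗ (no rhs in [7,7])
  i=7: ✓ (rhs at j=8; lhs holds on [7,7])
  i=8: ✓ (rhs at j=9; lhs holds on [8,8])
Positions where it holds: {4, 5, 7, 8} → 4.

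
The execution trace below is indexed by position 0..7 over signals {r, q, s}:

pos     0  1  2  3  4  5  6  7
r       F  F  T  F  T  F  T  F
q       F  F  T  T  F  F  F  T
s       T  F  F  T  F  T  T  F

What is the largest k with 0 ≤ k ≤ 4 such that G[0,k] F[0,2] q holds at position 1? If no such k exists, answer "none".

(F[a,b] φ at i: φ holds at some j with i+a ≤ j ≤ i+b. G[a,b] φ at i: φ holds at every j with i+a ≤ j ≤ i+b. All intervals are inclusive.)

2

F[0,2] q must hold from j=1 onward; find where it first fails.
  j=1: holds
  j=2: holds
  j=3: holds
  j=4: fails
Holds on [1,3], so largest k = 2.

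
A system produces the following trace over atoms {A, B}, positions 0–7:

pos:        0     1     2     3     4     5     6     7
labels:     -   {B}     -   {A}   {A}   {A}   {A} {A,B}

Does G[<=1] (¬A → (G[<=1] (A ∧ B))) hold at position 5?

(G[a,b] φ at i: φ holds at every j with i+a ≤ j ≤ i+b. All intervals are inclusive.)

Check (¬A → (G[<=1] (A ∧ B))) at every j in [5,6]:
  j=5: antecedent false → ✓
  j=6: antecedent false → ✓
All positions satisfy it → formula holds.

True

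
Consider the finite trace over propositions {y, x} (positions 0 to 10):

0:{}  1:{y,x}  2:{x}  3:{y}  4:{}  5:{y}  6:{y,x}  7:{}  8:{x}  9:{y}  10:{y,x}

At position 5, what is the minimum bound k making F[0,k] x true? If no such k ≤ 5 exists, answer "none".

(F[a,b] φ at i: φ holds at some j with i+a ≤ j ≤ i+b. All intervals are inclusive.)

Scan j = 5,6,… for x:
  j=5: fails
  j=6: holds
First hit at j=6, so smallest k = 6-5 = 1.

1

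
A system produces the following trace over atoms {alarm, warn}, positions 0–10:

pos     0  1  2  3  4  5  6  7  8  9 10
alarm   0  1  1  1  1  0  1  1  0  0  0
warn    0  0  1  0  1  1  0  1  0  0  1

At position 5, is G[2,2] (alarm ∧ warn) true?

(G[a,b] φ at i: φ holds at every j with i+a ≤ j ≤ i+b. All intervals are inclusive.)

Check (alarm ∧ warn) at every j in [7,7]:
  j=7: true
All positions satisfy it → formula holds.

True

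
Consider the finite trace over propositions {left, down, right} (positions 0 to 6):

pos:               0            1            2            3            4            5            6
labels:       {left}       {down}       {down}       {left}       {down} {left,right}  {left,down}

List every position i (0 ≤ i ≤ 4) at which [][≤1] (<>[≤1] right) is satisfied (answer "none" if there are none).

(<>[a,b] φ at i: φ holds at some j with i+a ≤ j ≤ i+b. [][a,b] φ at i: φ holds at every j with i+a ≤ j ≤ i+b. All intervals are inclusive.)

4

Evaluate at each i in [0,4]:
  i=0: ✗ (fails at j=0)
  i=1: ✗ (fails at j=1)
  i=2: ✗ (fails at j=2)
  i=3: ✗ (fails at j=3)
  i=4: ✓ (all of [4,5])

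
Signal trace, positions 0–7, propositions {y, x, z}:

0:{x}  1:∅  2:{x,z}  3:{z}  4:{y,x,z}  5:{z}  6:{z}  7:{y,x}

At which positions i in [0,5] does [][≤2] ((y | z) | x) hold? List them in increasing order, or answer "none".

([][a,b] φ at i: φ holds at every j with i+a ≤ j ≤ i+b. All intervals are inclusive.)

2, 3, 4, 5

Evaluate at each i in [0,5]:
  i=0: ✗ (fails at j=1)
  i=1: ✗ (fails at j=1)
  i=2: ✓ (all of [2,4])
  i=3: ✓ (all of [3,5])
  i=4: ✓ (all of [4,6])
  i=5: ✓ (all of [5,7])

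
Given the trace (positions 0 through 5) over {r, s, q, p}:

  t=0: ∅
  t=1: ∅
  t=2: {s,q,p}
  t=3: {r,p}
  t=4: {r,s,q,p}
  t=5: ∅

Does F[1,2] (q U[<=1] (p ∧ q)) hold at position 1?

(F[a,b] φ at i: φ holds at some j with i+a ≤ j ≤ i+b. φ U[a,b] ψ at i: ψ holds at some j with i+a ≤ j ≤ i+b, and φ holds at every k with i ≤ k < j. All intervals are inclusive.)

Check (q U[<=1] (p ∧ q)) at each j in [2,3]:
  j=2: holds
  j=3: fails
Found at j=2 → formula holds.

True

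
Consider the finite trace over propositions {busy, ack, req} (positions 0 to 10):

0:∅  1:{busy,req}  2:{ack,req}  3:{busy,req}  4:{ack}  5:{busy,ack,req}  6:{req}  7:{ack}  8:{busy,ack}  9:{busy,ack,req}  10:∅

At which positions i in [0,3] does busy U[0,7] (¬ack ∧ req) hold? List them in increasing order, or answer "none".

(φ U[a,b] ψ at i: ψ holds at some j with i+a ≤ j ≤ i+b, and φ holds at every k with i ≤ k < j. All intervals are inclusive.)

1, 3

Evaluate at each i in [0,3]:
  i=0: ✗ (lhs fails at k=0 before rhs at j=1)
  i=1: ✓ (rhs at j=1)
  i=2: ✗ (lhs fails at k=2 before rhs at j=3)
  i=3: ✓ (rhs at j=3)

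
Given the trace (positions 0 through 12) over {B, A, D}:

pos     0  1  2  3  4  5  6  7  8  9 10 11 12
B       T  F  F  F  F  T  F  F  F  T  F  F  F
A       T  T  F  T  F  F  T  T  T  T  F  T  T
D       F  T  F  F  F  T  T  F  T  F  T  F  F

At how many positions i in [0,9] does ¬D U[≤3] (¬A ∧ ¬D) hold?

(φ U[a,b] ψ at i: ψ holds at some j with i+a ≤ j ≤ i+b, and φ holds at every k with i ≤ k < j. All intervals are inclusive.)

Evaluate at each i in [0,9]:
  i=0: ✗ (lhs fails at k=1 before rhs at j=2)
  i=1: ✗ (lhs fails at k=1 before rhs at j=2)
  i=2: ✓ (rhs at j=2)
  i=3: ✓ (rhs at j=4; lhs holds on [3,3])
  i=4: ✓ (rhs at j=4)
  i=5: ✗ (no rhs in [5,8])
  i=6: ✗ (no rhs in [6,9])
  i=7: ✗ (no rhs in [7,10])
  i=8: ✗ (no rhs in [8,11])
  i=9: ✗ (no rhs in [9,12])
Positions where it holds: {2, 3, 4} → 3.

3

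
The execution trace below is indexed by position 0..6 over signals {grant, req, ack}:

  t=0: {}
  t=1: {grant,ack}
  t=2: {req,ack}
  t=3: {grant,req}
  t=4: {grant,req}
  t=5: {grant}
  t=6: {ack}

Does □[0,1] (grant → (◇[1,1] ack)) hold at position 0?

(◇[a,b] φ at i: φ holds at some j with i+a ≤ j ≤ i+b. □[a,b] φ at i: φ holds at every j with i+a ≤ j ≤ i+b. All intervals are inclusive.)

Yes

Check (grant → (◇[1,1] ack)) at every j in [0,1]:
  j=0: antecedent false → ✓
  j=1: antecedent true; consequent holds (witness at 2) → ✓
All positions satisfy it → formula holds.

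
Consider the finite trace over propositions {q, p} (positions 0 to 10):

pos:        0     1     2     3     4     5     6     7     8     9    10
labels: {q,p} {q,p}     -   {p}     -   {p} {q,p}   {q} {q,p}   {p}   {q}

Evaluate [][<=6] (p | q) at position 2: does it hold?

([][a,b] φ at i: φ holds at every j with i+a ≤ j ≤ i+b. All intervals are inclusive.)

Check (p | q) at every j in [2,8]:
  j=2: false
  j=3: true
  j=4: false
  j=5: true
  j=6: true
  j=7: true
  j=8: true
Fails at j=2 → formula fails.

False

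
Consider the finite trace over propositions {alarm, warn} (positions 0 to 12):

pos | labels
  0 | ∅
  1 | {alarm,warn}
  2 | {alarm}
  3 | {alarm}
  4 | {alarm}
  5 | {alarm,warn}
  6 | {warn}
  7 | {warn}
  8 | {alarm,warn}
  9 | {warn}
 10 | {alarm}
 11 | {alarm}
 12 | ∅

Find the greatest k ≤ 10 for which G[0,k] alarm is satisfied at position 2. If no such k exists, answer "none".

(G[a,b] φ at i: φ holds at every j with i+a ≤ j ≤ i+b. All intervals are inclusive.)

3

alarm must hold from j=2 onward; find where it first fails.
  j=2: holds
  j=3: holds
  j=4: holds
  j=5: holds
  j=6: fails
Holds on [2,5], so largest k = 3.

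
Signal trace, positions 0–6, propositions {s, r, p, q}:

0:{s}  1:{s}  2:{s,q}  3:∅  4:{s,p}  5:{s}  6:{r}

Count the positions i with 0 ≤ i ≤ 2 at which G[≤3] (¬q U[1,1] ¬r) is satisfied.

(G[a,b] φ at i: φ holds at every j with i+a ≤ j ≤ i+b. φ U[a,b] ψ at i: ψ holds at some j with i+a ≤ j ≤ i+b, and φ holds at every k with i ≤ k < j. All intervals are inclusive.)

Evaluate at each i in [0,2]:
  i=0: ✗ (fails at j=2)
  i=1: ✗ (fails at j=2)
  i=2: ✗ (fails at j=2)
Positions where it holds: {} → 0.

0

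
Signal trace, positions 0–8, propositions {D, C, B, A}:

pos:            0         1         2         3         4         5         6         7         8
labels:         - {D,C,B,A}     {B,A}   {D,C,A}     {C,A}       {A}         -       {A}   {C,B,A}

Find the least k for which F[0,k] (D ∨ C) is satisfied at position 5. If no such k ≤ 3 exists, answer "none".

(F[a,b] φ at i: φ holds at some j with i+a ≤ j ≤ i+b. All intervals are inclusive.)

Scan j = 5,6,… for (D ∨ C):
  j=5: fails
  j=6: fails
  j=7: fails
  j=8: holds
First hit at j=8, so smallest k = 8-5 = 3.

3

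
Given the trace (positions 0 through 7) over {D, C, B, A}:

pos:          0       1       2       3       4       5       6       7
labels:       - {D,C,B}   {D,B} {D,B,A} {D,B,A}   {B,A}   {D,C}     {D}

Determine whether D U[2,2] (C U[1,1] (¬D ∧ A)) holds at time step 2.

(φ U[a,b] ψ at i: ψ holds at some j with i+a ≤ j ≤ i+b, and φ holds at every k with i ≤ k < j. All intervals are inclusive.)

Does not hold

Need some j in [4,4] with (C U[1,1] (¬D ∧ A)), and D at every k in [2,j-1].
  j=4: (C U[1,1] (¬D ∧ A)) — fails.
No j in the window works → until fails.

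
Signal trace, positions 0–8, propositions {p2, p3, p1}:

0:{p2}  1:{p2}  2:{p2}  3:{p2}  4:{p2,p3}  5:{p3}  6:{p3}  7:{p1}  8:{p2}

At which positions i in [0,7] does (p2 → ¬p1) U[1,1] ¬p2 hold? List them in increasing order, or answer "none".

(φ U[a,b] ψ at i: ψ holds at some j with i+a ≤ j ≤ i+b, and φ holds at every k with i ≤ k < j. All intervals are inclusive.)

4, 5, 6

Evaluate at each i in [0,7]:
  i=0: ✗ (no rhs in [1,1])
  i=1: ✗ (no rhs in [2,2])
  i=2: ✗ (no rhs in [3,3])
  i=3: ✗ (no rhs in [4,4])
  i=4: ✓ (rhs at j=5; lhs holds on [4,4])
  i=5: ✓ (rhs at j=6; lhs holds on [5,5])
  i=6: ✓ (rhs at j=7; lhs holds on [6,6])
  i=7: ✗ (no rhs in [8,8])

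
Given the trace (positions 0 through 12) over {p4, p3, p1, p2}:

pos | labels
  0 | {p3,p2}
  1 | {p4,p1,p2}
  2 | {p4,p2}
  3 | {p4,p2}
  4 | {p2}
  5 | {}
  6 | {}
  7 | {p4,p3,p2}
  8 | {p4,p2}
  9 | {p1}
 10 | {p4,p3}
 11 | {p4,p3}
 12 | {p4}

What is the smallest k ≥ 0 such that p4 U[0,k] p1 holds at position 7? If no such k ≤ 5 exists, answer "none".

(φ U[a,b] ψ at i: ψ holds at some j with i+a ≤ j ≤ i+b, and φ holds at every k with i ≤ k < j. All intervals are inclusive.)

Need earliest j ≥ 7 with p1, and p4 at every k in [7,j-1].
  j=7: rhs fails.
  j=8: rhs fails.
  j=9: rhs holds; lhs holds on [7,8]. k = 2.

2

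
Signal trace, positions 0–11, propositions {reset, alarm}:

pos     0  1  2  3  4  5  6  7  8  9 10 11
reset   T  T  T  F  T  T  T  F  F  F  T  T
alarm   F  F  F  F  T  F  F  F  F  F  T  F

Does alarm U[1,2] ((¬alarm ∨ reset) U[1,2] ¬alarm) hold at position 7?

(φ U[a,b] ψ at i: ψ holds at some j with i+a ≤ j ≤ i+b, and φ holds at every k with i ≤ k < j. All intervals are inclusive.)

Does not hold

Need some j in [8,9] with ((¬alarm ∨ reset) U[1,2] ¬alarm), and alarm at every k in [7,j-1].
  j=8: ((¬alarm ∨ reset) U[1,2] ¬alarm) holds, but alarm fails at k=7 → not this j.
  j=9: ((¬alarm ∨ reset) U[1,2] ¬alarm) holds, but alarm fails at k=7 → not this j.
No j in the window works → until fails.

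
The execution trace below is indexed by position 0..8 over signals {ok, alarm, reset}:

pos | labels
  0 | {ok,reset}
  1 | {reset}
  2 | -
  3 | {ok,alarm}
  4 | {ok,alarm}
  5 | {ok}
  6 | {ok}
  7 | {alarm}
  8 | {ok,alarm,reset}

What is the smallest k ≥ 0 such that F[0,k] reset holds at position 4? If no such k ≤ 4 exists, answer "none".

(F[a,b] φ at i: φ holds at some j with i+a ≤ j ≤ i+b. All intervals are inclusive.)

Scan j = 4,5,… for reset:
  j=4: fails
  j=5: fails
  j=6: fails
  j=7: fails
  j=8: holds
First hit at j=8, so smallest k = 8-4 = 4.

4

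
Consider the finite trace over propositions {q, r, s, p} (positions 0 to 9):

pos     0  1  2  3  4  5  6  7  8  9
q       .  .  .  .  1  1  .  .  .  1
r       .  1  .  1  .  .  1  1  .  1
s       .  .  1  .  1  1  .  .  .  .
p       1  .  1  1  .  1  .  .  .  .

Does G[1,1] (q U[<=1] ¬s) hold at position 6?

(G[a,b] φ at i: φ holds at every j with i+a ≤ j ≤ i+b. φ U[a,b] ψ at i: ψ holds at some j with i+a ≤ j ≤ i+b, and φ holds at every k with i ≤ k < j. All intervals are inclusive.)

Check (q U[<=1] ¬s) at every j in [7,7]:
  j=7: holds
All positions satisfy it → formula holds.

Yes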